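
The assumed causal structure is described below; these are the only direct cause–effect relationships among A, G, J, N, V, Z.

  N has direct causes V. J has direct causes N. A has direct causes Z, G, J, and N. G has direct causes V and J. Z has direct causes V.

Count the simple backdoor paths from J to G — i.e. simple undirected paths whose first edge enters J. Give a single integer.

4

A backdoor path from J to G is any simple undirected path whose first edge points into J (i.e. leaves J via a parent).
Parents of J: {N}.
Enumerating:
  P1: J <- N <- V -> Z -> A <- G
  P2: J <- N <- V -> G
  P3: J <- N -> A <- Z <- V -> G
  P4: J <- N -> A <- G
That exhausts the simple backdoor paths. Count: 4.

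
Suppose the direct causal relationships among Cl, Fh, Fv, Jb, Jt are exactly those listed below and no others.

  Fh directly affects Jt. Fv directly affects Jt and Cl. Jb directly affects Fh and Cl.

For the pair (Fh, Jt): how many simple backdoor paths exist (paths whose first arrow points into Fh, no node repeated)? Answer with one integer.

1

A backdoor path from Fh to Jt is any simple undirected path whose first edge points into Fh (i.e. leaves Fh via a parent).
Parents of Fh: {Jb}.
Enumerating:
  P1: Fh <- Jb -> Cl <- Fv -> Jt
That exhausts the simple backdoor paths. Count: 1.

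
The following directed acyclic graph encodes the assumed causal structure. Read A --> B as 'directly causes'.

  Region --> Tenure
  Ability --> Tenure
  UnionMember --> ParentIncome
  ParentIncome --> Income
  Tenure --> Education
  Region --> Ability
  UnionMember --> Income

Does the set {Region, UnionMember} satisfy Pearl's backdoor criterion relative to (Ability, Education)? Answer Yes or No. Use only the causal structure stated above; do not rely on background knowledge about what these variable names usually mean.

Yes

Backdoor paths from Ability to Education (paths whose first edge points into Ability):
  P1: Ability <- Region -> Tenure -> Education
Condition 1 (no descendant of Ability in the set): holds — descendants of Ability are {Education, Tenure}; none are in {Region, UnionMember}.
Condition 2 (every backdoor path blocked by {Region, UnionMember}):
  P1: blocked at fork node Region ∈ conditioning set.
{Region, UnionMember} satisfies the backdoor criterion.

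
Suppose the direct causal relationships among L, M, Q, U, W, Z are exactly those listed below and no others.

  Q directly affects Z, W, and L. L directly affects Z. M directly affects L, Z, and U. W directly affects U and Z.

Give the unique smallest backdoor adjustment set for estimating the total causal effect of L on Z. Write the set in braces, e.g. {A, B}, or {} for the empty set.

{M, Q}

Variables eligible for adjustment (non-descendants of L, excluding L and Z): {M, Q, U, W}.
Backdoor paths from L to Z:
  P1: L <- Q -> W -> Z
  P2: L <- Q -> W -> U <- M -> Z
  P3: L <- Q -> Z
  P4: L <- M -> Z
  P5: L <- M -> U <- W <- Q -> Z
  P6: L <- M -> U <- W -> Z
The empty set is not sufficient: P1 (L <- Q -> W -> Z) has no collider blocking it and no conditioned non-collider, so it is open.
Try {M, Q}:
  P1: blocked at fork node Q ∈ conditioning set.
  P2: blocked at fork node Q ∈ conditioning set.
  P3: blocked at fork node Q ∈ conditioning set.
  P4: blocked at fork node M ∈ conditioning set.
  P5: blocked at fork node M ∈ conditioning set.
  P6: blocked at fork node M ∈ conditioning set.
{M, Q} contains no descendant of L and blocks every backdoor path.
Every element of {M, Q} is needed (dropping M leaves P4 open; dropping Q leaves P1 open), so no proper subset is valid.
Among all size-2 subsets of the eligible variables, only {M, Q} blocks every backdoor path, so it is the unique smallest valid adjustment set.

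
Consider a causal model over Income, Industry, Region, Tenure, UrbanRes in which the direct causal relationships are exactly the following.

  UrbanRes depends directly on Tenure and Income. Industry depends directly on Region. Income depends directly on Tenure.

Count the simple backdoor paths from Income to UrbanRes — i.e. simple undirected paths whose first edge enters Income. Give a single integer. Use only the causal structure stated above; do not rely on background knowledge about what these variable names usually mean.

1

A backdoor path from Income to UrbanRes is any simple undirected path whose first edge points into Income (i.e. leaves Income via a parent).
Parents of Income: {Tenure}.
Enumerating:
  P1: Income <- Tenure -> UrbanRes
That exhausts the simple backdoor paths. Count: 1.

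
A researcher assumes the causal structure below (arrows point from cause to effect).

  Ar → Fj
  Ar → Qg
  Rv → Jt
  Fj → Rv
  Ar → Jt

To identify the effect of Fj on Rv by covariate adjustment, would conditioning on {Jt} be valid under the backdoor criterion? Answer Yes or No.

Backdoor paths from Fj to Rv (paths whose first edge points into Fj):
  P1: Fj <- Ar -> Jt <- Rv
Condition 1 (no descendant of Fj in the set): FAILS — Jt is a descendant of Fj.
Condition 2 (every backdoor path blocked by {Jt}):
  P1: open — collider(s) Jt are conditioned on (or have a conditioned descendant) and no non-collider on the path is in the set.
{Jt} does not satisfy the backdoor criterion.

No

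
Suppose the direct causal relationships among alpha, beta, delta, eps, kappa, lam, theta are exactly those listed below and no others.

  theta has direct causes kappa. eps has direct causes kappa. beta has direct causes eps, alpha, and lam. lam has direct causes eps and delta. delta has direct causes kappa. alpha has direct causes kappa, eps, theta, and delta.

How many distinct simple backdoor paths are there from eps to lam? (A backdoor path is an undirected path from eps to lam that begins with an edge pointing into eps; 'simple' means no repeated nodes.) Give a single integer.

6

A backdoor path from eps to lam is any simple undirected path whose first edge points into eps (i.e. leaves eps via a parent).
Parents of eps: {kappa}.
Enumerating:
  P1: eps <- kappa -> delta -> lam
  P2: eps <- kappa -> delta -> alpha -> beta <- lam
  P3: eps <- kappa -> theta -> alpha <- delta -> lam
  P4: eps <- kappa -> theta -> alpha -> beta <- lam
  P5: eps <- kappa -> alpha <- delta -> lam
  P6: eps <- kappa -> alpha -> beta <- lam
That exhausts the simple backdoor paths. Count: 6.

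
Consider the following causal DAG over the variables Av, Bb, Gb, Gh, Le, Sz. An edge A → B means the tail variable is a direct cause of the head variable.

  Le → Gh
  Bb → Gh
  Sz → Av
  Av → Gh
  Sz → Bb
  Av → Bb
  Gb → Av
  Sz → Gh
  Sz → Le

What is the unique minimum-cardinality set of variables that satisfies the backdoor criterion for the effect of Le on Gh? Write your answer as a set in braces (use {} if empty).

Variables eligible for adjustment (non-descendants of Le, excluding Le and Gh): {Av, Bb, Gb, Sz}.
Backdoor paths from Le to Gh:
  P1: Le <- Sz -> Av -> Bb -> Gh
  P2: Le <- Sz -> Av -> Gh
  P3: Le <- Sz -> Bb <- Av -> Gh
  P4: Le <- Sz -> Bb -> Gh
  P5: Le <- Sz -> Gh
The empty set is not sufficient: P1 (Le <- Sz -> Av -> Bb -> Gh) has no collider blocking it and no conditioned non-collider, so it is open.
Try {Sz}:
  P1: blocked at fork node Sz ∈ conditioning set.
  P2: blocked at fork node Sz ∈ conditioning set.
  P3: blocked at fork node Sz ∈ conditioning set.
  P4: blocked at fork node Sz ∈ conditioning set.
  P5: blocked at fork node Sz ∈ conditioning set.
{Sz} contains no descendant of Le and blocks every backdoor path.
No other singleton works — e.g. {Gb} leaves P1 open — so {Sz} is the unique smallest valid adjustment set.

{Sz}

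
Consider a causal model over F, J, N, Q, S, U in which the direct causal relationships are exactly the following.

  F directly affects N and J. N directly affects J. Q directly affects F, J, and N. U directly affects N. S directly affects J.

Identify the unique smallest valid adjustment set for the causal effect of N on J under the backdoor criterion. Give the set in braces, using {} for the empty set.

{F, Q}

Variables eligible for adjustment (non-descendants of N, excluding N and J): {F, Q, S, U}.
Backdoor paths from N to J:
  P1: N <- Q -> F -> J
  P2: N <- Q -> J
  P3: N <- F <- Q -> J
  P4: N <- F -> J
The empty set is not sufficient: P1 (N <- Q -> F -> J) has no collider blocking it and no conditioned non-collider, so it is open.
Try {F, Q}:
  P1: blocked at fork node Q ∈ conditioning set.
  P2: blocked at fork node Q ∈ conditioning set.
  P3: blocked at chain node F ∈ conditioning set.
  P4: blocked at fork node F ∈ conditioning set.
{F, Q} contains no descendant of N and blocks every backdoor path.
Every element of {F, Q} is needed (dropping F leaves P4 open; dropping Q leaves P2 open), so no proper subset is valid.
Among all size-2 subsets of the eligible variables, only {F, Q} blocks every backdoor path, so it is the unique smallest valid adjustment set.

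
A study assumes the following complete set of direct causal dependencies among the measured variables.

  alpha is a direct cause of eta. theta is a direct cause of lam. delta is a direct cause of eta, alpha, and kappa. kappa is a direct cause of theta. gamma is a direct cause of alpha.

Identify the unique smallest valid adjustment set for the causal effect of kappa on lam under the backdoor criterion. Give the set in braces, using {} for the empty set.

{}

Variables eligible for adjustment (non-descendants of kappa, excluding kappa and lam): {alpha, delta, eta, gamma}.
Backdoor paths from kappa to lam:
  (none)
With no backdoor paths the empty set already satisfies the criterion, and it is trivially minimal.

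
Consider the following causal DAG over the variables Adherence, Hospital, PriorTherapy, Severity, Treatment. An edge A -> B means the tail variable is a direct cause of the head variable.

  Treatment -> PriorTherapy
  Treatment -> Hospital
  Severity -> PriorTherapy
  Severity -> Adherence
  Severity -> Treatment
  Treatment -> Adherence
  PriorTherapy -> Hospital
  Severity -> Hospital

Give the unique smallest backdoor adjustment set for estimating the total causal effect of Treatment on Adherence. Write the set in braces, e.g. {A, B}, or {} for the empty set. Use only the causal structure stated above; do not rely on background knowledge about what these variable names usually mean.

{Severity}

Variables eligible for adjustment (non-descendants of Treatment, excluding Treatment and Adherence): {Severity}.
Backdoor paths from Treatment to Adherence:
  P1: Treatment <- Severity -> Adherence
The empty set is not sufficient: P1 (Treatment <- Severity -> Adherence) has no collider blocking it and no conditioned non-collider, so it is open.
Try {Severity}:
  P1: blocked at fork node Severity ∈ conditioning set.
{Severity} contains no descendant of Treatment and blocks every backdoor path.
{Severity} is the unique smallest valid adjustment set.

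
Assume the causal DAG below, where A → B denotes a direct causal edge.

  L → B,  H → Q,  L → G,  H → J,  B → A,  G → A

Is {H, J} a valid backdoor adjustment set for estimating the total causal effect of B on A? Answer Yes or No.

No

Backdoor paths from B to A (paths whose first edge points into B):
  P1: B <- L -> G -> A
Condition 1 (no descendant of B in the set): holds — descendants of B are {A}; none are in {H, J}.
Condition 2 (every backdoor path blocked by {H, J}):
  P1: open — no interior node is in the conditioning set.
{H, J} does not satisfy the backdoor criterion.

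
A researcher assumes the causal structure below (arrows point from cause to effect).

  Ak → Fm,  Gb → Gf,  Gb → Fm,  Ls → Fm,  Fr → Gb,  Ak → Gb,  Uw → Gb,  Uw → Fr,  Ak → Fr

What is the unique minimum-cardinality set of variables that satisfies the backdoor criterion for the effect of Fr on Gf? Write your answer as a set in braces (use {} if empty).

{Ak, Uw}

Variables eligible for adjustment (non-descendants of Fr, excluding Fr and Gf): {Ak, Ls, Uw}.
Backdoor paths from Fr to Gf:
  P1: Fr <- Uw -> Gb -> Gf
  P2: Fr <- Ak -> Gb -> Gf
  P3: Fr <- Ak -> Fm <- Gb -> Gf
The empty set is not sufficient: P1 (Fr <- Uw -> Gb -> Gf) has no collider blocking it and no conditioned non-collider, so it is open.
Try {Ak, Uw}:
  P1: blocked at fork node Uw ∈ conditioning set.
  P2: blocked at fork node Ak ∈ conditioning set.
  P3: blocked at fork node Ak ∈ conditioning set.
{Ak, Uw} contains no descendant of Fr and blocks every backdoor path.
Every element of {Ak, Uw} is needed (dropping Ak leaves P2 open; dropping Uw leaves P1 open), so no proper subset is valid.
Among all size-2 subsets of the eligible variables, only {Ak, Uw} blocks every backdoor path, so it is the unique smallest valid adjustment set.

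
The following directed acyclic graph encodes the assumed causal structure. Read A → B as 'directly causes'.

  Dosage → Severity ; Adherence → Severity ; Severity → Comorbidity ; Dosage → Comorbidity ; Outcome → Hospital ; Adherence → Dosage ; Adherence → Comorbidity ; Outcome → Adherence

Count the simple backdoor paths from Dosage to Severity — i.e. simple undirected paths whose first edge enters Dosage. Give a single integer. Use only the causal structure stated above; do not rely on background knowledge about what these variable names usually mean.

A backdoor path from Dosage to Severity is any simple undirected path whose first edge points into Dosage (i.e. leaves Dosage via a parent).
Parents of Dosage: {Adherence}.
Enumerating:
  P1: Dosage <- Adherence -> Severity
  P2: Dosage <- Adherence -> Comorbidity <- Severity
That exhausts the simple backdoor paths. Count: 2.

2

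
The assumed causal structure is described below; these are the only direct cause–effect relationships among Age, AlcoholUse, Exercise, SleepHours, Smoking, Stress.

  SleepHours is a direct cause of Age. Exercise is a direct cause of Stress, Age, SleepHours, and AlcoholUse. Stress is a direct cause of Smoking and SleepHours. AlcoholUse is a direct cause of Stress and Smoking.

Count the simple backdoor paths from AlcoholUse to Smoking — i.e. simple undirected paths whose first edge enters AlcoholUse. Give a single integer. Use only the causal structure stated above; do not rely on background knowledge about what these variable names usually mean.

A backdoor path from AlcoholUse to Smoking is any simple undirected path whose first edge points into AlcoholUse (i.e. leaves AlcoholUse via a parent).
Parents of AlcoholUse: {Exercise}.
Enumerating:
  P1: AlcoholUse <- Exercise -> Stress -> Smoking
  P2: AlcoholUse <- Exercise -> SleepHours <- Stress -> Smoking
  P3: AlcoholUse <- Exercise -> Age <- SleepHours <- Stress -> Smoking
That exhausts the simple backdoor paths. Count: 3.

3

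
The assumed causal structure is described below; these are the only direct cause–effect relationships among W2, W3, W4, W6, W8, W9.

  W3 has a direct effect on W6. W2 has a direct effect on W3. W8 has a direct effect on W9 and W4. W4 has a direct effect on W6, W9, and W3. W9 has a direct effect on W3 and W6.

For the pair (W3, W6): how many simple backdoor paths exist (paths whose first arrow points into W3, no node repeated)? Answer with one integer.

6

A backdoor path from W3 to W6 is any simple undirected path whose first edge points into W3 (i.e. leaves W3 via a parent).
Parents of W3: {W2, W4, W9}.
Enumerating:
  P1: W3 <- W4 <- W8 -> W9 -> W6
  P2: W3 <- W4 -> W9 -> W6
  P3: W3 <- W4 -> W6
  P4: W3 <- W9 <- W8 -> W4 -> W6
  P5: W3 <- W9 <- W4 -> W6
  P6: W3 <- W9 -> W6
That exhausts the simple backdoor paths. Count: 6.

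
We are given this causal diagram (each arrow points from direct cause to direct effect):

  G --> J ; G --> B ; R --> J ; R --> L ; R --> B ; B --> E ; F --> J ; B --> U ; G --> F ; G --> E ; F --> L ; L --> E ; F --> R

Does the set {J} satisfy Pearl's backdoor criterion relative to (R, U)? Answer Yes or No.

No

Backdoor paths from R to U (paths whose first edge points into R):
  P1: R <- F <- G -> B -> U
  P2: R <- F <- G -> E <- B -> U
  P3: R <- F -> J <- G -> B -> U
  P4: R <- F -> J <- G -> E <- B -> U
  P5: R <- F -> L -> E <- G -> B -> U
  P6: R <- F -> L -> E <- B -> U
Condition 1 (no descendant of R in the set): FAILS — J is a descendant of R.
Condition 2 (every backdoor path blocked by {J}):
  P1: open — no interior node is in the conditioning set.
  P2: blocked at collider E (neither it nor any descendant is in the conditioning set).
  P3: open — collider(s) J are conditioned on (or have a conditioned descendant) and no non-collider on the path is in the set.
  P4: blocked at collider E (neither it nor any descendant is in the conditioning set).
  P5: blocked at collider E (neither it nor any descendant is in the conditioning set).
  P6: blocked at collider E (neither it nor any descendant is in the conditioning set).
{J} does not satisfy the backdoor criterion.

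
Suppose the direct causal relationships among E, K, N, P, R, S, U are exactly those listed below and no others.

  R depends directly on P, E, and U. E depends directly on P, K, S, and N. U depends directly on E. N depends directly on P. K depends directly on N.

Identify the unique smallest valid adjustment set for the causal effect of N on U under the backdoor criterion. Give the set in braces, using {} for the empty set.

Variables eligible for adjustment (non-descendants of N, excluding N and U): {P, S}.
Backdoor paths from N to U:
  P1: N <- P -> E -> U
  P2: N <- P -> E -> R <- U
  P3: N <- P -> R <- E -> U
  P4: N <- P -> R <- U
The empty set is not sufficient: P1 (N <- P -> E -> U) has no collider blocking it and no conditioned non-collider, so it is open.
Try {P}:
  P1: blocked at fork node P ∈ conditioning set.
  P2: blocked at fork node P ∈ conditioning set.
  P3: blocked at fork node P ∈ conditioning set.
  P4: blocked at fork node P ∈ conditioning set.
{P} contains no descendant of N and blocks every backdoor path.
No other singleton works — e.g. {S} leaves P1 open — so {P} is the unique smallest valid adjustment set.

{P}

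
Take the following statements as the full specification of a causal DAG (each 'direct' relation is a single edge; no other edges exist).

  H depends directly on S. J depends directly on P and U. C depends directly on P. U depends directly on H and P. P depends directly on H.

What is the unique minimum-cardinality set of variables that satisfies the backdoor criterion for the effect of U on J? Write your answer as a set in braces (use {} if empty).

{P}

Variables eligible for adjustment (non-descendants of U, excluding U and J): {C, H, P, S}.
Backdoor paths from U to J:
  P1: U <- H -> P -> J
  P2: U <- P -> J
The empty set is not sufficient: P1 (U <- H -> P -> J) has no collider blocking it and no conditioned non-collider, so it is open.
Try {P}:
  P1: blocked at chain node P ∈ conditioning set.
  P2: blocked at fork node P ∈ conditioning set.
{P} contains no descendant of U and blocks every backdoor path.
No other singleton works — e.g. {S} leaves P1 open — so {P} is the unique smallest valid adjustment set.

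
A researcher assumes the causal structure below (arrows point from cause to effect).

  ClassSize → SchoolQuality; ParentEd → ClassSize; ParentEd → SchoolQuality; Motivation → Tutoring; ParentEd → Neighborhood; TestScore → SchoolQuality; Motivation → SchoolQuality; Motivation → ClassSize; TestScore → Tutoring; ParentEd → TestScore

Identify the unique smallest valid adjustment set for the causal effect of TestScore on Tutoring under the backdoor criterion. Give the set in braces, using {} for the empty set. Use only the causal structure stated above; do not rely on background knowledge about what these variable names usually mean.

{}

Variables eligible for adjustment (non-descendants of TestScore, excluding TestScore and Tutoring): {ClassSize, Motivation, Neighborhood, ParentEd}.
Backdoor paths from TestScore to Tutoring:
  P1: TestScore <- ParentEd -> ClassSize <- Motivation -> Tutoring
  P2: TestScore <- ParentEd -> ClassSize -> SchoolQuality <- Motivation -> Tutoring
  P3: TestScore <- ParentEd -> SchoolQuality <- Motivation -> Tutoring
  P4: TestScore <- ParentEd -> SchoolQuality <- ClassSize <- Motivation -> Tutoring
Each backdoor path contains an unconditioned collider, so every path is already blocked with the empty conditioning set:
  P1: blocked at collider ClassSize (neither it nor any descendant is in the conditioning set).
  P2: blocked at collider SchoolQuality (neither it nor any descendant is in the conditioning set).
  P3: blocked at collider SchoolQuality (neither it nor any descendant is in the conditioning set).
  P4: blocked at collider SchoolQuality (neither it nor any descendant is in the conditioning set).
The empty set is therefore the unique smallest valid set.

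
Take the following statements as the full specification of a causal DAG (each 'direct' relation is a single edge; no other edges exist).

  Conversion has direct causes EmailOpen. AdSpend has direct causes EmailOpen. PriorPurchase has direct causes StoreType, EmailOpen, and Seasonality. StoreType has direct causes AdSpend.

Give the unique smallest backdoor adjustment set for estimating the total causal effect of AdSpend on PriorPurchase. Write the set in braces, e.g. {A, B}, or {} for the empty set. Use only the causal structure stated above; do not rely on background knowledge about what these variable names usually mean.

Variables eligible for adjustment (non-descendants of AdSpend, excluding AdSpend and PriorPurchase): {Conversion, EmailOpen, Seasonality}.
Backdoor paths from AdSpend to PriorPurchase:
  P1: AdSpend <- EmailOpen -> PriorPurchase
The empty set is not sufficient: P1 (AdSpend <- EmailOpen -> PriorPurchase) has no collider blocking it and no conditioned non-collider, so it is open.
Try {EmailOpen}:
  P1: blocked at fork node EmailOpen ∈ conditioning set.
{EmailOpen} contains no descendant of AdSpend and blocks every backdoor path.
No other singleton works — e.g. {Seasonality} leaves P1 open — so {EmailOpen} is the unique smallest valid adjustment set.

{EmailOpen}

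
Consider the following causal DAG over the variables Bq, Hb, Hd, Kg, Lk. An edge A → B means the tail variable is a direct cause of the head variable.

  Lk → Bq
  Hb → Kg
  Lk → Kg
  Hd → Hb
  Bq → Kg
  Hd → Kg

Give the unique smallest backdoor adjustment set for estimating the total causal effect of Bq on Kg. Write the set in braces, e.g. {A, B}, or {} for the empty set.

{Lk}

Variables eligible for adjustment (non-descendants of Bq, excluding Bq and Kg): {Hb, Hd, Lk}.
Backdoor paths from Bq to Kg:
  P1: Bq <- Lk -> Kg
The empty set is not sufficient: P1 (Bq <- Lk -> Kg) has no collider blocking it and no conditioned non-collider, so it is open.
Try {Lk}:
  P1: blocked at fork node Lk ∈ conditioning set.
{Lk} contains no descendant of Bq and blocks every backdoor path.
No other singleton works — e.g. {Hd} leaves P1 open — so {Lk} is the unique smallest valid adjustment set.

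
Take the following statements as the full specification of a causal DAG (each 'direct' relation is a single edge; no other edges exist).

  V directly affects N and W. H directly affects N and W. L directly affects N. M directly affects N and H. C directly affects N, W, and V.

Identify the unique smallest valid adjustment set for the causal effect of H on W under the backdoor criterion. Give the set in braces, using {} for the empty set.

{}

Variables eligible for adjustment (non-descendants of H, excluding H and W): {C, L, M, V}.
Backdoor paths from H to W:
  P1: H <- M -> N <- C -> V -> W
  P2: H <- M -> N <- C -> W
  P3: H <- M -> N <- V <- C -> W
  P4: H <- M -> N <- V -> W
Each backdoor path contains an unconditioned collider, so every path is already blocked with the empty conditioning set:
  P1: blocked at collider N (neither it nor any descendant is in the conditioning set).
  P2: blocked at collider N (neither it nor any descendant is in the conditioning set).
  P3: blocked at collider N (neither it nor any descendant is in the conditioning set).
  P4: blocked at collider N (neither it nor any descendant is in the conditioning set).
The empty set is therefore the unique smallest valid set.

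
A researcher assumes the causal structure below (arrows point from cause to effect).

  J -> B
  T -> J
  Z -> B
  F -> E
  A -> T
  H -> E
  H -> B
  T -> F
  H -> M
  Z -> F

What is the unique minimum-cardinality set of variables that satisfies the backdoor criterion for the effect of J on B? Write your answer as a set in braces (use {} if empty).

{}

Variables eligible for adjustment (non-descendants of J, excluding J and B): {A, E, F, H, M, T, Z}.
Backdoor paths from J to B:
  P1: J <- T -> F <- Z -> B
  P2: J <- T -> F -> E <- H -> B
Each backdoor path contains an unconditioned collider, so every path is already blocked with the empty conditioning set:
  P1: blocked at collider F (neither it nor any descendant is in the conditioning set).
  P2: blocked at collider E (neither it nor any descendant is in the conditioning set).
The empty set is therefore the unique smallest valid set.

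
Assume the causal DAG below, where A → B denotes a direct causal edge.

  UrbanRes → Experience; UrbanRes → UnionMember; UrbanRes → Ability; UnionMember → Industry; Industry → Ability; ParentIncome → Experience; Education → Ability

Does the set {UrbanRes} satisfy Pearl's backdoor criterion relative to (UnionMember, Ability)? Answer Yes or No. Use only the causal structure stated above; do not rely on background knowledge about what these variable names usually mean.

Yes

Backdoor paths from UnionMember to Ability (paths whose first edge points into UnionMember):
  P1: UnionMember <- UrbanRes -> Ability
Condition 1 (no descendant of UnionMember in the set): holds — descendants of UnionMember are {Ability, Industry}; none are in {UrbanRes}.
Condition 2 (every backdoor path blocked by {UrbanRes}):
  P1: blocked at fork node UrbanRes ∈ conditioning set.
{UrbanRes} satisfies the backdoor criterion.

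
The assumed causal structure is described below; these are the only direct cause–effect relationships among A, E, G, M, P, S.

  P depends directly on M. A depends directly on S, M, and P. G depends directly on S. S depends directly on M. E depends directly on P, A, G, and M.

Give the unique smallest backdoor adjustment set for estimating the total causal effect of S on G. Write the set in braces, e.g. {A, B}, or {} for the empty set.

{}

Variables eligible for adjustment (non-descendants of S, excluding S and G): {M, P}.
Backdoor paths from S to G:
  P1: S <- M -> P -> A -> E <- G
  P2: S <- M -> P -> E <- G
  P3: S <- M -> A <- P -> E <- G
  P4: S <- M -> A -> E <- G
  P5: S <- M -> E <- G
Each backdoor path contains an unconditioned collider, so every path is already blocked with the empty conditioning set:
  P1: blocked at collider E (neither it nor any descendant is in the conditioning set).
  P2: blocked at collider E (neither it nor any descendant is in the conditioning set).
  P3: blocked at collider A (neither it nor any descendant is in the conditioning set).
  P4: blocked at collider E (neither it nor any descendant is in the conditioning set).
  P5: blocked at collider E (neither it nor any descendant is in the conditioning set).
The empty set is therefore the unique smallest valid set.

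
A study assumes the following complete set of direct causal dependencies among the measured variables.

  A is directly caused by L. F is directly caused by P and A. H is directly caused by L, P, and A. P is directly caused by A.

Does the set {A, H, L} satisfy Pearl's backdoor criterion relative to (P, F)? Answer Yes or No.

No

Backdoor paths from P to F (paths whose first edge points into P):
  P1: P <- A -> F
Condition 1 (no descendant of P in the set): FAILS — H is a descendant of P.
Condition 2 (every backdoor path blocked by {A, H, L}):
  P1: blocked at fork node A ∈ conditioning set.
{A, H, L} does not satisfy the backdoor criterion.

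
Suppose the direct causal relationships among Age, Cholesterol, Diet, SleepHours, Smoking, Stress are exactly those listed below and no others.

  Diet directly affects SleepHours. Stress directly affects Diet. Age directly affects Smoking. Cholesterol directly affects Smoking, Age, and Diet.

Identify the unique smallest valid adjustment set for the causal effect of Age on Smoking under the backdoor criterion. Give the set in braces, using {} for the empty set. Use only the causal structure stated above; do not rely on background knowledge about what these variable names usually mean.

Variables eligible for adjustment (non-descendants of Age, excluding Age and Smoking): {Cholesterol, Diet, SleepHours, Stress}.
Backdoor paths from Age to Smoking:
  P1: Age <- Cholesterol -> Smoking
The empty set is not sufficient: P1 (Age <- Cholesterol -> Smoking) has no collider blocking it and no conditioned non-collider, so it is open.
Try {Cholesterol}:
  P1: blocked at fork node Cholesterol ∈ conditioning set.
{Cholesterol} contains no descendant of Age and blocks every backdoor path.
No other singleton works — e.g. {Stress} leaves P1 open — so {Cholesterol} is the unique smallest valid adjustment set.

{Cholesterol}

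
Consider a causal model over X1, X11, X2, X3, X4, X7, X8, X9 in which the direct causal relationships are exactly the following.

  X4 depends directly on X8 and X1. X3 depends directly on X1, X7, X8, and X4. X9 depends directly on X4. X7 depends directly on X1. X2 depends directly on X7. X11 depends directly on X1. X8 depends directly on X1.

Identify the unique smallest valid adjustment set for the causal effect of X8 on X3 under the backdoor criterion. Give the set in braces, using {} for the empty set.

{X1}

Variables eligible for adjustment (non-descendants of X8, excluding X8 and X3): {X1, X11, X2, X7}.
Backdoor paths from X8 to X3:
  P1: X8 <- X1 -> X4 -> X3
  P2: X8 <- X1 -> X7 -> X3
  P3: X8 <- X1 -> X3
The empty set is not sufficient: P1 (X8 <- X1 -> X4 -> X3) has no collider blocking it and no conditioned non-collider, so it is open.
Try {X1}:
  P1: blocked at fork node X1 ∈ conditioning set.
  P2: blocked at fork node X1 ∈ conditioning set.
  P3: blocked at fork node X1 ∈ conditioning set.
{X1} contains no descendant of X8 and blocks every backdoor path.
No other singleton works — e.g. {X11} leaves P1 open — so {X1} is the unique smallest valid adjustment set.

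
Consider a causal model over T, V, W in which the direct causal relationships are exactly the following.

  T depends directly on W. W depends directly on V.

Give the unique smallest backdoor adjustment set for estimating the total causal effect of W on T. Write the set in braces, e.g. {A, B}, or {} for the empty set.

{}

Variables eligible for adjustment (non-descendants of W, excluding W and T): {V}.
Backdoor paths from W to T:
  (none)
With no backdoor paths the empty set already satisfies the criterion, and it is trivially minimal.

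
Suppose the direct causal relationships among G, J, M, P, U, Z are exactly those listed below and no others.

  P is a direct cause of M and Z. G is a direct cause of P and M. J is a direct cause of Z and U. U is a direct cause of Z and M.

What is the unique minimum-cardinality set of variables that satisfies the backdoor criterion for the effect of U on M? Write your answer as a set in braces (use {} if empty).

{}

Variables eligible for adjustment (non-descendants of U, excluding U and M): {G, J, P}.
Backdoor paths from U to M:
  P1: U <- J -> Z <- P <- G -> M
  P2: U <- J -> Z <- P -> M
Each backdoor path contains an unconditioned collider, so every path is already blocked with the empty conditioning set:
  P1: blocked at collider Z (neither it nor any descendant is in the conditioning set).
  P2: blocked at collider Z (neither it nor any descendant is in the conditioning set).
The empty set is therefore the unique smallest valid set.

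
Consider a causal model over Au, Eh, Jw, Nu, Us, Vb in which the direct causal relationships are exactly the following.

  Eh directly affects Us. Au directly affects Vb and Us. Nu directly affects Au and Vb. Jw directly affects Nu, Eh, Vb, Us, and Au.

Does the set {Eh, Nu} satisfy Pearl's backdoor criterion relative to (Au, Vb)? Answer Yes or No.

Backdoor paths from Au to Vb (paths whose first edge points into Au):
  P1: Au <- Jw -> Nu -> Vb
  P2: Au <- Jw -> Vb
  P3: Au <- Nu <- Jw -> Vb
  P4: Au <- Nu -> Vb
Condition 1 (no descendant of Au in the set): holds — descendants of Au are {Us, Vb}; none are in {Eh, Nu}.
Condition 2 (every backdoor path blocked by {Eh, Nu}):
  P1: blocked at chain node Nu ∈ conditioning set.
  P2: open — no interior node is in the conditioning set.
  P3: blocked at chain node Nu ∈ conditioning set.
  P4: blocked at fork node Nu ∈ conditioning set.
{Eh, Nu} does not satisfy the backdoor criterion.

No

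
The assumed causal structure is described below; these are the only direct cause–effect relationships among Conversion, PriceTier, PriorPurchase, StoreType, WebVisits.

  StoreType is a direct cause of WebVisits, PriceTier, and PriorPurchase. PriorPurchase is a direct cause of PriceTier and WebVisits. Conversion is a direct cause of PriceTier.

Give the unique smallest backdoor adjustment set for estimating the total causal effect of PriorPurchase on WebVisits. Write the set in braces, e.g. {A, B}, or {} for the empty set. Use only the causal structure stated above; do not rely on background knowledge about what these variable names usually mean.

Variables eligible for adjustment (non-descendants of PriorPurchase, excluding PriorPurchase and WebVisits): {Conversion, StoreType}.
Backdoor paths from PriorPurchase to WebVisits:
  P1: PriorPurchase <- StoreType -> WebVisits
The empty set is not sufficient: P1 (PriorPurchase <- StoreType -> WebVisits) has no collider blocking it and no conditioned non-collider, so it is open.
Try {StoreType}:
  P1: blocked at fork node StoreType ∈ conditioning set.
{StoreType} contains no descendant of PriorPurchase and blocks every backdoor path.
No other singleton works — e.g. {Conversion} leaves P1 open — so {StoreType} is the unique smallest valid adjustment set.

{StoreType}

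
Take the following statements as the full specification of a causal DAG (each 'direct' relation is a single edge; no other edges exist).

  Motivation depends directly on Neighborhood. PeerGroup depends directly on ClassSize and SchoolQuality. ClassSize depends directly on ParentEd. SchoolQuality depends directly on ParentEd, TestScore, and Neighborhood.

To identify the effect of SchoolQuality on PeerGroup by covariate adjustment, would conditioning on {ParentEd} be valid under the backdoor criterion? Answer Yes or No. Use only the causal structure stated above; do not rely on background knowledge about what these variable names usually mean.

Yes

Backdoor paths from SchoolQuality to PeerGroup (paths whose first edge points into SchoolQuality):
  P1: SchoolQuality <- ParentEd -> ClassSize -> PeerGroup
Condition 1 (no descendant of SchoolQuality in the set): holds — descendants of SchoolQuality are {PeerGroup}; none are in {ParentEd}.
Condition 2 (every backdoor path blocked by {ParentEd}):
  P1: blocked at fork node ParentEd ∈ conditioning set.
{ParentEd} satisfies the backdoor criterion.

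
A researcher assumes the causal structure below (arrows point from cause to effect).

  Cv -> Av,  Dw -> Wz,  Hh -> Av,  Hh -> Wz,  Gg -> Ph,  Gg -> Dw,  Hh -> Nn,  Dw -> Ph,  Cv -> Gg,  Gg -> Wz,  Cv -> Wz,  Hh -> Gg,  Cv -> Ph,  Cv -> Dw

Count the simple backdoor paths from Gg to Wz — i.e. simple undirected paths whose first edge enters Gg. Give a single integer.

8

A backdoor path from Gg to Wz is any simple undirected path whose first edge points into Gg (i.e. leaves Gg via a parent).
Parents of Gg: {Cv, Hh}.
Enumerating:
  P1: Gg <- Hh -> Av <- Cv -> Dw -> Wz
  P2: Gg <- Hh -> Av <- Cv -> Wz
  P3: Gg <- Hh -> Av <- Cv -> Ph <- Dw -> Wz
  P4: Gg <- Hh -> Wz
  P5: Gg <- Cv -> Av <- Hh -> Wz
  P6: Gg <- Cv -> Dw -> Wz
  P7: Gg <- Cv -> Wz
  P8: Gg <- Cv -> Ph <- Dw -> Wz
That exhausts the simple backdoor paths. Count: 8.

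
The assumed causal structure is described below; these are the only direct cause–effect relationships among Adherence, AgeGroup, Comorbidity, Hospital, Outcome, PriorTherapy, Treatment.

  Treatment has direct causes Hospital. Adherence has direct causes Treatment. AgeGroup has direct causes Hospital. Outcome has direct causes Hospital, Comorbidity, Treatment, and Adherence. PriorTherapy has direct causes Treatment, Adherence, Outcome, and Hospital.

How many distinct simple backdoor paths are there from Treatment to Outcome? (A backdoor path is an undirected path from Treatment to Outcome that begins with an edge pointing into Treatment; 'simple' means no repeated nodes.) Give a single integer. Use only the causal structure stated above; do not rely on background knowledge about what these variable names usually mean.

A backdoor path from Treatment to Outcome is any simple undirected path whose first edge points into Treatment (i.e. leaves Treatment via a parent).
Parents of Treatment: {Hospital}.
Enumerating:
  P1: Treatment <- Hospital -> Outcome
  P2: Treatment <- Hospital -> PriorTherapy <- Adherence -> Outcome
  P3: Treatment <- Hospital -> PriorTherapy <- Outcome
That exhausts the simple backdoor paths. Count: 3.

3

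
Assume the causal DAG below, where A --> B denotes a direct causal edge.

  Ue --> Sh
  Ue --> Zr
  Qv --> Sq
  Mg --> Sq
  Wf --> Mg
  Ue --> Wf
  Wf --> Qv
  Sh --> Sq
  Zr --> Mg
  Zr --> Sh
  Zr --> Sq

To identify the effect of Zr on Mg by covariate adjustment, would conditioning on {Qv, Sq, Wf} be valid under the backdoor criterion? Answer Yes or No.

Backdoor paths from Zr to Mg (paths whose first edge points into Zr):
  P1: Zr <- Ue -> Wf -> Mg
  P2: Zr <- Ue -> Wf -> Qv -> Sq <- Mg
  P3: Zr <- Ue -> Sh -> Sq <- Mg
  P4: Zr <- Ue -> Sh -> Sq <- Qv <- Wf -> Mg
Condition 1 (no descendant of Zr in the set): FAILS — Sq is a descendant of Zr.
Condition 2 (every backdoor path blocked by {Qv, Sq, Wf}):
  P1: blocked at chain node Wf ∈ conditioning set.
  P2: blocked at chain node Wf ∈ conditioning set.
  P3: open — collider(s) Sq are conditioned on (or have a conditioned descendant) and no non-collider on the path is in the set.
  P4: blocked at chain node Qv ∈ conditioning set.
{Qv, Sq, Wf} does not satisfy the backdoor criterion.

No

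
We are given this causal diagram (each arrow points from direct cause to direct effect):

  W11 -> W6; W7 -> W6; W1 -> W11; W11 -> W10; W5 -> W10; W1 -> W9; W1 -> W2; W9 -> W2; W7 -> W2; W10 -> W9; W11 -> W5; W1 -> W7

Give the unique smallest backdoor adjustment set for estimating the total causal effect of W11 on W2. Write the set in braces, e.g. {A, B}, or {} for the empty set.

Variables eligible for adjustment (non-descendants of W11, excluding W11 and W2): {W1, W7}.
Backdoor paths from W11 to W2:
  P1: W11 <- W1 -> W7 -> W2
  P2: W11 <- W1 -> W9 -> W2
  P3: W11 <- W1 -> W2
The empty set is not sufficient: P1 (W11 <- W1 -> W7 -> W2) has no collider blocking it and no conditioned non-collider, so it is open.
Try {W1}:
  P1: blocked at fork node W1 ∈ conditioning set.
  P2: blocked at fork node W1 ∈ conditioning set.
  P3: blocked at fork node W1 ∈ conditioning set.
{W1} contains no descendant of W11 and blocks every backdoor path.
No other singleton works — e.g. {W7} leaves P2 open — so {W1} is the unique smallest valid adjustment set.

{W1}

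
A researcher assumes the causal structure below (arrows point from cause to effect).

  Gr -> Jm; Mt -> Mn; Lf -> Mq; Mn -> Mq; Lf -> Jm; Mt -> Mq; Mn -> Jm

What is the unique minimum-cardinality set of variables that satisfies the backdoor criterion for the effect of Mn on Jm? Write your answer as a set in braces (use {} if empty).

{}

Variables eligible for adjustment (non-descendants of Mn, excluding Mn and Jm): {Gr, Lf, Mt}.
Backdoor paths from Mn to Jm:
  P1: Mn <- Mt -> Mq <- Lf -> Jm
Each backdoor path contains an unconditioned collider, so every path is already blocked with the empty conditioning set:
  P1: blocked at collider Mq (neither it nor any descendant is in the conditioning set).
The empty set is therefore the unique smallest valid set.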